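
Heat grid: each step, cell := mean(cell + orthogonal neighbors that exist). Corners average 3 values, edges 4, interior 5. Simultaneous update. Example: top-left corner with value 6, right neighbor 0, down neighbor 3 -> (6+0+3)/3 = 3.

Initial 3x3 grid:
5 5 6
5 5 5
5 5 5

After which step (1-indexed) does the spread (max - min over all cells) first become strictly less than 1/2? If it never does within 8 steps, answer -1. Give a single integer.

Step 1: max=16/3, min=5, spread=1/3
  -> spread < 1/2 first at step 1
Step 2: max=95/18, min=5, spread=5/18
Step 3: max=1121/216, min=5, spread=41/216
Step 4: max=66931/12960, min=1811/360, spread=347/2592
Step 5: max=3994937/777600, min=18157/3600, spread=2921/31104
Step 6: max=239108539/46656000, min=2185483/432000, spread=24611/373248
Step 7: max=14315522033/2799360000, min=49256741/9720000, spread=207329/4478976
Step 8: max=857837952451/167961600000, min=2630801599/518400000, spread=1746635/53747712

Answer: 1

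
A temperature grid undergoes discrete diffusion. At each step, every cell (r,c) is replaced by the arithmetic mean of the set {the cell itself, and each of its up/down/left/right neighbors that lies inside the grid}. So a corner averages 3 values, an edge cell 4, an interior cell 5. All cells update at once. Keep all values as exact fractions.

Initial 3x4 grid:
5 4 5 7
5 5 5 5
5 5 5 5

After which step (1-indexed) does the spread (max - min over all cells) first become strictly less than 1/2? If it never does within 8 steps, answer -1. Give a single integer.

Answer: 3

Derivation:
Step 1: max=17/3, min=14/3, spread=1
Step 2: max=197/36, min=173/36, spread=2/3
Step 3: max=1147/216, min=2617/540, spread=167/360
  -> spread < 1/2 first at step 3
Step 4: max=339643/64800, min=79267/16200, spread=301/864
Step 5: max=20179157/3888000, min=2392399/486000, spread=69331/259200
Step 6: max=1203356383/233280000, min=960765349/194400000, spread=252189821/1166400000
Step 7: max=71869194197/13996800000, min=57829774841/11664000000, spread=12367321939/69984000000
Step 8: max=4297602174223/839808000000, min=3479504628769/699840000000, spread=610983098501/4199040000000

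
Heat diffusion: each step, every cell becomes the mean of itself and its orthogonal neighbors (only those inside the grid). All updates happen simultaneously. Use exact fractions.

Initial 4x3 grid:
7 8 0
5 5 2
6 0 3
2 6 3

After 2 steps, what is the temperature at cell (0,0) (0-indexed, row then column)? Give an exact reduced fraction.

Answer: 209/36

Derivation:
Step 1: cell (0,0) = 20/3
Step 2: cell (0,0) = 209/36
Full grid after step 2:
  209/36 19/4 65/18
  59/12 17/4 71/24
  53/12 16/5 25/8
  32/9 185/48 35/12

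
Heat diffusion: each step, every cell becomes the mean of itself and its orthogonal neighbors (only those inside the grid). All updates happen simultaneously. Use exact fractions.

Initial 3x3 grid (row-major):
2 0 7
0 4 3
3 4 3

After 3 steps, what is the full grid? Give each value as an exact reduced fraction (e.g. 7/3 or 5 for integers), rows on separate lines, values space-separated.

Answer: 2261/1080 13343/4800 3331/1080
3881/1600 16123/6000 49229/14400
5327/2160 22177/7200 7067/2160

Derivation:
After step 1:
  2/3 13/4 10/3
  9/4 11/5 17/4
  7/3 7/2 10/3
After step 2:
  37/18 189/80 65/18
  149/80 309/100 787/240
  97/36 341/120 133/36
After step 3:
  2261/1080 13343/4800 3331/1080
  3881/1600 16123/6000 49229/14400
  5327/2160 22177/7200 7067/2160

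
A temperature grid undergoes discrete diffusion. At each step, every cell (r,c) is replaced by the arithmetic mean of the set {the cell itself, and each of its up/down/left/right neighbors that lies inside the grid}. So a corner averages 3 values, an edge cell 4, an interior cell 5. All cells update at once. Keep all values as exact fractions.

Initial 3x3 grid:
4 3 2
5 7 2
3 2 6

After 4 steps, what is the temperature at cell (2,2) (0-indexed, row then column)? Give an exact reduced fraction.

Step 1: cell (2,2) = 10/3
Step 2: cell (2,2) = 145/36
Step 3: cell (2,2) = 8063/2160
Step 4: cell (2,2) = 501121/129600
Full grid after step 4:
  172507/43200 203777/54000 483871/129600
  3422057/864000 78863/20000 3202807/864000
  526771/129600 1678841/432000 501121/129600

Answer: 501121/129600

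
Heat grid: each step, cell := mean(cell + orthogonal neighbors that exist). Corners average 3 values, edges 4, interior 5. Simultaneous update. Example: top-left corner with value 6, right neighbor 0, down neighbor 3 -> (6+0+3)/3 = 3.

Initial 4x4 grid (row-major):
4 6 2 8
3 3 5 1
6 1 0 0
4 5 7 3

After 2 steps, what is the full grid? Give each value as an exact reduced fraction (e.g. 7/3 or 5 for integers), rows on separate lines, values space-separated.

After step 1:
  13/3 15/4 21/4 11/3
  4 18/5 11/5 7/2
  7/2 3 13/5 1
  5 17/4 15/4 10/3
After step 2:
  145/36 127/30 223/60 149/36
  463/120 331/100 343/100 311/120
  31/8 339/100 251/100 313/120
  17/4 4 209/60 97/36

Answer: 145/36 127/30 223/60 149/36
463/120 331/100 343/100 311/120
31/8 339/100 251/100 313/120
17/4 4 209/60 97/36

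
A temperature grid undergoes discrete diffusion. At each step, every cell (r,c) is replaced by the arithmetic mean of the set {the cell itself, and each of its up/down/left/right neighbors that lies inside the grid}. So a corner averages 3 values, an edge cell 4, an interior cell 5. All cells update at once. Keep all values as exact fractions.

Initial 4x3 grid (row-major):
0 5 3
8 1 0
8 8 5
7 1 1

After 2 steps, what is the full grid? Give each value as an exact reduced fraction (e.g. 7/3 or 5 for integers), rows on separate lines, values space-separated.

After step 1:
  13/3 9/4 8/3
  17/4 22/5 9/4
  31/4 23/5 7/2
  16/3 17/4 7/3
After step 2:
  65/18 273/80 43/18
  311/60 71/20 769/240
  329/60 49/10 761/240
  52/9 991/240 121/36

Answer: 65/18 273/80 43/18
311/60 71/20 769/240
329/60 49/10 761/240
52/9 991/240 121/36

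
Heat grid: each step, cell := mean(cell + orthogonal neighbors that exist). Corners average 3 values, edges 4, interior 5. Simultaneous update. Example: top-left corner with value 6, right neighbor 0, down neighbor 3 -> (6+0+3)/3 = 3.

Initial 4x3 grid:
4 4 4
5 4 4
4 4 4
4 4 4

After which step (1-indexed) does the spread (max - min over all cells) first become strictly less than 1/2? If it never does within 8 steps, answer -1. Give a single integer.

Answer: 1

Derivation:
Step 1: max=13/3, min=4, spread=1/3
  -> spread < 1/2 first at step 1
Step 2: max=511/120, min=4, spread=31/120
Step 3: max=4531/1080, min=4, spread=211/1080
Step 4: max=448897/108000, min=7247/1800, spread=14077/108000
Step 5: max=4028407/972000, min=435683/108000, spread=5363/48600
Step 6: max=120380809/29160000, min=242869/60000, spread=93859/1166400
Step 7: max=7208674481/1749600000, min=394136467/97200000, spread=4568723/69984000
Step 8: max=431684435629/104976000000, min=11845618889/2916000000, spread=8387449/167961600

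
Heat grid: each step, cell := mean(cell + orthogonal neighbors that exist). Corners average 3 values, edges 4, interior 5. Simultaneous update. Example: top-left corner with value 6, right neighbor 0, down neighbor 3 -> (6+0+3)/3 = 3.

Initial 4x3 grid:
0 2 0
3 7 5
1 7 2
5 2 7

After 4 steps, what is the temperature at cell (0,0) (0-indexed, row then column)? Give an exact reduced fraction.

Step 1: cell (0,0) = 5/3
Step 2: cell (0,0) = 20/9
Step 3: cell (0,0) = 373/135
Step 4: cell (0,0) = 371537/129600
Full grid after step 4:
  371537/129600 885301/288000 408337/129600
  715027/216000 134693/40000 790277/216000
  778627/216000 1432537/360000 860377/216000
  509657/129600 3467603/864000 554657/129600

Answer: 371537/129600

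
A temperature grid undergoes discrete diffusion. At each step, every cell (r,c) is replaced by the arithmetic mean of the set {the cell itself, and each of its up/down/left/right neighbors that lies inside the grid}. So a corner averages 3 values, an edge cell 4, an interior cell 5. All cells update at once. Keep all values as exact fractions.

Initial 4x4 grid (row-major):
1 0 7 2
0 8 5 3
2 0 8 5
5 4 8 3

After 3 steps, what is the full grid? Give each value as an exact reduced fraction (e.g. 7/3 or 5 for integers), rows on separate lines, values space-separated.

Answer: 1229/540 6023/1800 451/120 257/60
1277/450 1226/375 113/25 523/120
2669/900 12329/3000 553/120 8987/1800
3917/1080 14861/3600 18169/3600 5461/1080

Derivation:
After step 1:
  1/3 4 7/2 4
  11/4 13/5 31/5 15/4
  7/4 22/5 26/5 19/4
  11/3 17/4 23/4 16/3
After step 2:
  85/36 313/120 177/40 15/4
  223/120 399/100 17/4 187/40
  377/120 91/25 263/50 571/120
  29/9 271/60 77/15 95/18
After step 3:
  1229/540 6023/1800 451/120 257/60
  1277/450 1226/375 113/25 523/120
  2669/900 12329/3000 553/120 8987/1800
  3917/1080 14861/3600 18169/3600 5461/1080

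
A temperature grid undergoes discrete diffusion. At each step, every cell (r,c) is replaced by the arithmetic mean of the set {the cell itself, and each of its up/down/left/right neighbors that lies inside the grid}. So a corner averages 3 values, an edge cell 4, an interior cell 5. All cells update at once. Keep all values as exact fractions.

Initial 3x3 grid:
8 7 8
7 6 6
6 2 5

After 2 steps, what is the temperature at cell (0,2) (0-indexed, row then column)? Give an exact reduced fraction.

Step 1: cell (0,2) = 7
Step 2: cell (0,2) = 41/6
Full grid after step 2:
  64/9 1631/240 41/6
  1481/240 153/25 1391/240
  11/2 1181/240 46/9

Answer: 41/6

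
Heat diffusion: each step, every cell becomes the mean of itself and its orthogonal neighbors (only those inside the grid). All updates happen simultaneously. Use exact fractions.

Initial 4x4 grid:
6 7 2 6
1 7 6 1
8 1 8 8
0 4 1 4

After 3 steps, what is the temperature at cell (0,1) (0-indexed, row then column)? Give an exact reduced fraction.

Answer: 35953/7200

Derivation:
Step 1: cell (0,1) = 11/2
Step 2: cell (0,1) = 1189/240
Step 3: cell (0,1) = 35953/7200
Full grid after step 3:
  10399/2160 35953/7200 2279/480 1097/240
  2143/450 27649/6000 1937/400 1133/240
  283/75 8839/2000 1067/240 17131/3600
  2617/720 2797/800 30797/7200 9533/2160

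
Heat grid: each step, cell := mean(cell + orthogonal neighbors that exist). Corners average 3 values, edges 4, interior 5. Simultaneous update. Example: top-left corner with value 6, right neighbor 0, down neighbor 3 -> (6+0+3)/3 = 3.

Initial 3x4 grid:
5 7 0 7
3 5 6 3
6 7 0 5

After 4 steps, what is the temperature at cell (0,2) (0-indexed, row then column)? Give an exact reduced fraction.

Step 1: cell (0,2) = 5
Step 2: cell (0,2) = 923/240
Step 3: cell (0,2) = 32339/7200
Step 4: cell (0,2) = 913373/216000
Full grid after step 4:
  204001/43200 336851/72000 913373/216000 546733/129600
  4219217/864000 1621153/360000 174867/40000 1146049/288000
  614953/129600 503089/108000 446999/108000 531383/129600

Answer: 913373/216000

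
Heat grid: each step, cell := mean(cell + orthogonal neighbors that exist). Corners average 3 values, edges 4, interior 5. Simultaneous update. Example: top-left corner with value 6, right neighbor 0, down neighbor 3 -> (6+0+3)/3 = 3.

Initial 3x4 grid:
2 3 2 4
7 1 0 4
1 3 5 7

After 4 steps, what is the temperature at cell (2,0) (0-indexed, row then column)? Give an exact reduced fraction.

Answer: 393419/129600

Derivation:
Step 1: cell (2,0) = 11/3
Step 2: cell (2,0) = 107/36
Step 3: cell (2,0) = 851/270
Step 4: cell (2,0) = 393419/129600
Full grid after step 4:
  41191/14400 206023/72000 628829/216000 408859/129600
  2594641/864000 1051319/360000 1139519/360000 2912881/864000
  393419/129600 681319/216000 722579/216000 467959/129600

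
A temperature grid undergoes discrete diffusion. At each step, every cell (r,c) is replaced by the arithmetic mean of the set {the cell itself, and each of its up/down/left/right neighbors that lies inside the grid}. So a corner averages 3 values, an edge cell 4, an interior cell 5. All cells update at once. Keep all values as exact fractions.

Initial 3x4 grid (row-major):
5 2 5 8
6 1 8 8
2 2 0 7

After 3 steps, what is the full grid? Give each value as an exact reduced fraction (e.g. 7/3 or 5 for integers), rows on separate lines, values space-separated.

After step 1:
  13/3 13/4 23/4 7
  7/2 19/5 22/5 31/4
  10/3 5/4 17/4 5
After step 2:
  133/36 257/60 51/10 41/6
  449/120 81/25 519/100 483/80
  97/36 379/120 149/40 17/3
After step 3:
  4219/1080 7343/1800 3211/600 4313/720
  24067/7200 1471/375 9317/2000 9491/1600
  1727/540 721/225 887/200 3703/720

Answer: 4219/1080 7343/1800 3211/600 4313/720
24067/7200 1471/375 9317/2000 9491/1600
1727/540 721/225 887/200 3703/720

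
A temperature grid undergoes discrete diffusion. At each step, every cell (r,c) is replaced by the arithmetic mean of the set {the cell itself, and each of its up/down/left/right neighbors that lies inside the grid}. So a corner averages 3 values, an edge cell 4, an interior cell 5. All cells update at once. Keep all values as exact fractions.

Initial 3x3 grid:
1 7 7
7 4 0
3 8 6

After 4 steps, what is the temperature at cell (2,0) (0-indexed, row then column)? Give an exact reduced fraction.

Step 1: cell (2,0) = 6
Step 2: cell (2,0) = 5
Step 3: cell (2,0) = 229/45
Step 4: cell (2,0) = 13303/2700
Full grid after step 4:
  102449/21600 4118473/864000 37859/8100
  1408991/288000 26884/5625 4141223/864000
  13303/2700 4276723/864000 312397/64800

Answer: 13303/2700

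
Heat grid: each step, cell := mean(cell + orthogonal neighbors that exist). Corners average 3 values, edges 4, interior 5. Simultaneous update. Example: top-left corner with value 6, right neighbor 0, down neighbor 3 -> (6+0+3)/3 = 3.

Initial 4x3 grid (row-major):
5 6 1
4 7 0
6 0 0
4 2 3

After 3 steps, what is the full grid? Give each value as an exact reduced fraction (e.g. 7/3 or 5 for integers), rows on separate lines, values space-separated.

After step 1:
  5 19/4 7/3
  11/2 17/5 2
  7/2 3 3/4
  4 9/4 5/3
After step 2:
  61/12 929/240 109/36
  87/20 373/100 509/240
  4 129/50 89/48
  13/4 131/48 14/9
After step 3:
  3193/720 56563/14400 3247/1080
  5149/1200 9991/3000 19319/7200
  709/200 1117/375 14599/7200
  479/144 36413/14400 221/108

Answer: 3193/720 56563/14400 3247/1080
5149/1200 9991/3000 19319/7200
709/200 1117/375 14599/7200
479/144 36413/14400 221/108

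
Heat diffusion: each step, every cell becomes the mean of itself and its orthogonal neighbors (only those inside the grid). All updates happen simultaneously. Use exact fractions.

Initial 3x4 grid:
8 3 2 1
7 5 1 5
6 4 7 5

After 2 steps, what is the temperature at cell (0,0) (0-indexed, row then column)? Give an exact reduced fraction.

Answer: 17/3

Derivation:
Step 1: cell (0,0) = 6
Step 2: cell (0,0) = 17/3
Full grid after step 2:
  17/3 65/16 155/48 89/36
  133/24 49/10 17/5 23/6
  53/9 233/48 233/48 155/36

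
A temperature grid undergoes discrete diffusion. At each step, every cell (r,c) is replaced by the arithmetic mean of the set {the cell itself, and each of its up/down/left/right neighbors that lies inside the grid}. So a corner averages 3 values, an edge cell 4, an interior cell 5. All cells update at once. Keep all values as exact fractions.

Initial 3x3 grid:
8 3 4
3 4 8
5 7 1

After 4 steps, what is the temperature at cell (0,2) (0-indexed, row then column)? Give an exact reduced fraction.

Answer: 1283/270

Derivation:
Step 1: cell (0,2) = 5
Step 2: cell (0,2) = 14/3
Step 3: cell (0,2) = 173/36
Step 4: cell (0,2) = 1283/270
Full grid after step 4:
  124273/25920 831641/172800 1283/270
  208829/43200 114239/24000 827491/172800
  13787/2880 830491/172800 61489/12960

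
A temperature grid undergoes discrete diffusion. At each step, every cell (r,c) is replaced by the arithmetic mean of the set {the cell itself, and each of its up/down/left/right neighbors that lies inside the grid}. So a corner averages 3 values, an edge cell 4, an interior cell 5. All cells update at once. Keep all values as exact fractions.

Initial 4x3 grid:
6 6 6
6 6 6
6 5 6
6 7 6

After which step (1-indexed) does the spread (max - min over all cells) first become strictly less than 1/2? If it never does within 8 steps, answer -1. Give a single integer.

Answer: 2

Derivation:
Step 1: max=19/3, min=23/4, spread=7/12
Step 2: max=37/6, min=293/50, spread=23/75
  -> spread < 1/2 first at step 2
Step 3: max=2623/432, min=5909/1000, spread=8789/54000
Step 4: max=652583/108000, min=427877/72000, spread=4307/43200
Step 5: max=11699381/1944000, min=23801/4000, spread=26419/388800
Step 6: max=2336667443/388800000, min=57148981/9600000, spread=1770697/31104000
Step 7: max=20998233913/3499200000, min=4633098739/777600000, spread=11943167/279936000
Step 8: max=8394458093483/1399680000000, min=1853963682149/311040000000, spread=825944381/22394880000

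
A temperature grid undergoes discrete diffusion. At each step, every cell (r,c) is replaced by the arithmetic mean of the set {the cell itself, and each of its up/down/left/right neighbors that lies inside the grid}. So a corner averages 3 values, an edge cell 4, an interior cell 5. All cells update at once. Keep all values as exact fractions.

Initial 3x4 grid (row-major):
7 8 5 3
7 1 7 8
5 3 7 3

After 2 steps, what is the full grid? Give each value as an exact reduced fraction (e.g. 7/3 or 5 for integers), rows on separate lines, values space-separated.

Answer: 211/36 353/60 329/60 49/9
169/30 501/100 134/25 1331/240
14/3 24/5 103/20 65/12

Derivation:
After step 1:
  22/3 21/4 23/4 16/3
  5 26/5 28/5 21/4
  5 4 5 6
After step 2:
  211/36 353/60 329/60 49/9
  169/30 501/100 134/25 1331/240
  14/3 24/5 103/20 65/12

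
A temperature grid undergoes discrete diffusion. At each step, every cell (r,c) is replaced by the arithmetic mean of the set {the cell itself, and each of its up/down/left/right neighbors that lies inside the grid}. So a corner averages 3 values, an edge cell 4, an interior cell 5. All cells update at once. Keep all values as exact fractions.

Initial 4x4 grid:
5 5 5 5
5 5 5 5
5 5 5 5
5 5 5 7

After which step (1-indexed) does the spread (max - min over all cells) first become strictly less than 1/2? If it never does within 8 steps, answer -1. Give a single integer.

Answer: 3

Derivation:
Step 1: max=17/3, min=5, spread=2/3
Step 2: max=50/9, min=5, spread=5/9
Step 3: max=581/108, min=5, spread=41/108
  -> spread < 1/2 first at step 3
Step 4: max=17243/3240, min=5, spread=1043/3240
Step 5: max=511553/97200, min=5, spread=25553/97200
Step 6: max=15251459/2916000, min=45079/9000, spread=645863/2916000
Step 7: max=455041691/87480000, min=300971/60000, spread=16225973/87480000
Step 8: max=13599477983/2624400000, min=135701/27000, spread=409340783/2624400000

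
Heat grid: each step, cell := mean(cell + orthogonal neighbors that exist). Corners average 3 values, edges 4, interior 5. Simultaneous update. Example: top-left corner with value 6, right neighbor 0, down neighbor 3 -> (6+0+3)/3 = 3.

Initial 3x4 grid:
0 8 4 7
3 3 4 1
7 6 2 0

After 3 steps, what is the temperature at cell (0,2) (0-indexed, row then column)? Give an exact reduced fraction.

Step 1: cell (0,2) = 23/4
Step 2: cell (0,2) = 163/40
Step 3: cell (0,2) = 2503/600
Full grid after step 3:
  8863/2160 3587/900 2503/600 147/40
  19199/4800 8341/2000 1729/500 1973/600
  9383/2160 13873/3600 4031/1200 943/360

Answer: 2503/600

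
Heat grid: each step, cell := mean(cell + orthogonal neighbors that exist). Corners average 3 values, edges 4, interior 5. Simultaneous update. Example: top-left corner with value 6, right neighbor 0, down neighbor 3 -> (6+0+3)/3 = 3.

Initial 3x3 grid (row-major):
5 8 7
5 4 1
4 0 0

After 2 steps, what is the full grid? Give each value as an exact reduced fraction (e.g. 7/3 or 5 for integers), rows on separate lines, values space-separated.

After step 1:
  6 6 16/3
  9/2 18/5 3
  3 2 1/3
After step 2:
  11/2 157/30 43/9
  171/40 191/50 46/15
  19/6 67/30 16/9

Answer: 11/2 157/30 43/9
171/40 191/50 46/15
19/6 67/30 16/9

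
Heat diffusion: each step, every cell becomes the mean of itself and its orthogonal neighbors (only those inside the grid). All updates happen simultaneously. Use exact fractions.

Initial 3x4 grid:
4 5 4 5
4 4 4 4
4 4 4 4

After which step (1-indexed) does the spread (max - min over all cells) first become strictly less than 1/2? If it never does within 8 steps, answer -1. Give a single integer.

Step 1: max=9/2, min=4, spread=1/2
Step 2: max=157/36, min=4, spread=13/36
  -> spread < 1/2 first at step 2
Step 3: max=30857/7200, min=807/200, spread=361/1440
Step 4: max=550369/129600, min=21961/5400, spread=4661/25920
Step 5: max=27318863/6480000, min=8836621/2160000, spread=809/6480
Step 6: max=1960330399/466560000, min=79795301/19440000, spread=1809727/18662400
Step 7: max=117218847941/27993600000, min=600400573/145800000, spread=77677517/1119744000
Step 8: max=7020362394319/1679616000000, min=48115066451/11664000000, spread=734342603/13436928000

Answer: 2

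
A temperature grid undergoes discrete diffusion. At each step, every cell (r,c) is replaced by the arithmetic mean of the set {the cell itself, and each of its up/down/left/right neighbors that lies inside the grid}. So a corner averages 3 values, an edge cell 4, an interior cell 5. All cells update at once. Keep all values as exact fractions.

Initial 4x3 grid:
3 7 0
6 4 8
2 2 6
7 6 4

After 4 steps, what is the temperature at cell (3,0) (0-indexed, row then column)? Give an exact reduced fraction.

Step 1: cell (3,0) = 5
Step 2: cell (3,0) = 14/3
Step 3: cell (3,0) = 73/16
Step 4: cell (3,0) = 200431/43200
Full grid after step 4:
  287129/64800 1980121/432000 10927/2400
  122491/27000 809849/180000 56371/12000
  80999/18000 1685323/360000 506869/108000
  200431/43200 4041857/864000 625093/129600

Answer: 200431/43200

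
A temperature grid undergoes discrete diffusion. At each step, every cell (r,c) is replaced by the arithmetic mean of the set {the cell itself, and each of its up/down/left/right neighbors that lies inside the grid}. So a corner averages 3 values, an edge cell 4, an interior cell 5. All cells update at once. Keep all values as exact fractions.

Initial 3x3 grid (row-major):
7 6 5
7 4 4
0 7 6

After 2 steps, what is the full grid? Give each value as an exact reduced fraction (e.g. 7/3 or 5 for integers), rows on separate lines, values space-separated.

After step 1:
  20/3 11/2 5
  9/2 28/5 19/4
  14/3 17/4 17/3
After step 2:
  50/9 683/120 61/12
  643/120 123/25 1261/240
  161/36 1211/240 44/9

Answer: 50/9 683/120 61/12
643/120 123/25 1261/240
161/36 1211/240 44/9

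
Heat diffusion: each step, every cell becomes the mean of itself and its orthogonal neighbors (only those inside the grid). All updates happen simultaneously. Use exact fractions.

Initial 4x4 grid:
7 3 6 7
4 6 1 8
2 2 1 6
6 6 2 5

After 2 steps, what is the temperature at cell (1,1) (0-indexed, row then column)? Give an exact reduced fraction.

Answer: 17/4

Derivation:
Step 1: cell (1,1) = 16/5
Step 2: cell (1,1) = 17/4
Full grid after step 2:
  179/36 1057/240 423/80 67/12
  967/240 17/4 79/20 219/40
  979/240 33/10 187/50 517/120
  73/18 467/120 427/120 77/18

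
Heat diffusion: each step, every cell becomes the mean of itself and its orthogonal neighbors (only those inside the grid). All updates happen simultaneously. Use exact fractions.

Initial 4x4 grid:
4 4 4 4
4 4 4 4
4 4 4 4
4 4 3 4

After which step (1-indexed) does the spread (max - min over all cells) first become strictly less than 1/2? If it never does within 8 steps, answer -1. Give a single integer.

Step 1: max=4, min=11/3, spread=1/3
  -> spread < 1/2 first at step 1
Step 2: max=4, min=449/120, spread=31/120
Step 3: max=4, min=4109/1080, spread=211/1080
Step 4: max=4, min=415157/108000, spread=16843/108000
Step 5: max=35921/9000, min=3749357/972000, spread=130111/972000
Step 6: max=2152841/540000, min=112997633/29160000, spread=3255781/29160000
Step 7: max=2148893/540000, min=3398846309/874800000, spread=82360351/874800000
Step 8: max=386293559/97200000, min=102224683109/26244000000, spread=2074577821/26244000000

Answer: 1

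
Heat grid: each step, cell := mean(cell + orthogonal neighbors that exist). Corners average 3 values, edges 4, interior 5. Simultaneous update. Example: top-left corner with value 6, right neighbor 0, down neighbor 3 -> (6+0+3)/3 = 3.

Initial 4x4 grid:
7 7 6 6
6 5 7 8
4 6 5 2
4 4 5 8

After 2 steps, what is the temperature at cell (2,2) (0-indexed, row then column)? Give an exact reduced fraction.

Answer: 109/20

Derivation:
Step 1: cell (2,2) = 5
Step 2: cell (2,2) = 109/20
Full grid after step 2:
  221/36 1537/240 1537/240 227/36
  701/120 579/100 593/100 731/120
  193/40 103/20 109/20 43/8
  55/12 381/80 81/16 65/12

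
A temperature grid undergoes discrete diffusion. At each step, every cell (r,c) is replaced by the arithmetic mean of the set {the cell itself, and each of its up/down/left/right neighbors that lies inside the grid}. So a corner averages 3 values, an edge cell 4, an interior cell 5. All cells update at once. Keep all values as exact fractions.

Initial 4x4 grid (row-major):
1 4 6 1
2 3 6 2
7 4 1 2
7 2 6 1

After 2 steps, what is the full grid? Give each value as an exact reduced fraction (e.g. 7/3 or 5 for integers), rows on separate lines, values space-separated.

After step 1:
  7/3 7/2 17/4 3
  13/4 19/5 18/5 11/4
  5 17/5 19/5 3/2
  16/3 19/4 5/2 3
After step 2:
  109/36 833/240 287/80 10/3
  863/240 351/100 91/25 217/80
  1019/240 83/20 74/25 221/80
  181/36 959/240 281/80 7/3

Answer: 109/36 833/240 287/80 10/3
863/240 351/100 91/25 217/80
1019/240 83/20 74/25 221/80
181/36 959/240 281/80 7/3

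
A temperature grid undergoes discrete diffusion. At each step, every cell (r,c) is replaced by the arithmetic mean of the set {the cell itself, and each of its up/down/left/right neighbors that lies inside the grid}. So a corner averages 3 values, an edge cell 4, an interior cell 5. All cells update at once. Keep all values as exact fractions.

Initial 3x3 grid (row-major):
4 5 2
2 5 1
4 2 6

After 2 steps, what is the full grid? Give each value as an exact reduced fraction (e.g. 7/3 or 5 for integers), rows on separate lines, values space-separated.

After step 1:
  11/3 4 8/3
  15/4 3 7/2
  8/3 17/4 3
After step 2:
  137/36 10/3 61/18
  157/48 37/10 73/24
  32/9 155/48 43/12

Answer: 137/36 10/3 61/18
157/48 37/10 73/24
32/9 155/48 43/12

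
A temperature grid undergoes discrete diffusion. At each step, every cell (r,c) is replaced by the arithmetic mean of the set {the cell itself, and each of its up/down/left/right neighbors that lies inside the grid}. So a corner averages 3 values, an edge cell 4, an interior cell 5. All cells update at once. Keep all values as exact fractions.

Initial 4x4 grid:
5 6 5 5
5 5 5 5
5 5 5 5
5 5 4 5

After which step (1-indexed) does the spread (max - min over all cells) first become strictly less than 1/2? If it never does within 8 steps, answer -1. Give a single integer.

Step 1: max=16/3, min=14/3, spread=2/3
Step 2: max=631/120, min=569/120, spread=31/60
Step 3: max=5611/1080, min=5189/1080, spread=211/540
  -> spread < 1/2 first at step 3
Step 4: max=167041/32400, min=156959/32400, spread=5041/16200
Step 5: max=4990111/972000, min=4729889/972000, spread=130111/486000
Step 6: max=149055781/29160000, min=142544219/29160000, spread=3255781/14580000
Step 7: max=4456360351/874800000, min=4291639649/874800000, spread=82360351/437400000
Step 8: max=133294577821/26244000000, min=129145422179/26244000000, spread=2074577821/13122000000

Answer: 3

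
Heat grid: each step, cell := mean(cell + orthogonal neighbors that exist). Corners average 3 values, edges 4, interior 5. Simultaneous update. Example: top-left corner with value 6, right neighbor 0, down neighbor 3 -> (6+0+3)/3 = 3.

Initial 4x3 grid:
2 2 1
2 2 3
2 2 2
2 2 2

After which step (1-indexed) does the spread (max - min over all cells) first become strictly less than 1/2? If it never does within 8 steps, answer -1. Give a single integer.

Step 1: max=9/4, min=7/4, spread=1/2
Step 2: max=169/80, min=23/12, spread=47/240
  -> spread < 1/2 first at step 2
Step 3: max=5009/2400, min=9373/4800, spread=43/320
Step 4: max=44489/21600, min=85343/43200, spread=727/8640
Step 5: max=4424531/2160000, min=34443493/17280000, spread=63517/1152000
Step 6: max=39752711/19440000, min=310583963/155520000, spread=297509/6220800
Step 7: max=1188860087/583200000, min=18703315417/9331200000, spread=12737839/373248000
Step 8: max=35626884179/17496000000, min=1123613018603/559872000000, spread=131578201/4478976000

Answer: 2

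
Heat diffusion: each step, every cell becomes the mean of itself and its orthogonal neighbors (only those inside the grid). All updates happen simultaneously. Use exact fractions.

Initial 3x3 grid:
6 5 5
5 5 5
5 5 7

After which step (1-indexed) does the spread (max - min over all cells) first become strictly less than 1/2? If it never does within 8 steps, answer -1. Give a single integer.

Step 1: max=17/3, min=5, spread=2/3
Step 2: max=50/9, min=247/48, spread=59/144
  -> spread < 1/2 first at step 2
Step 3: max=581/108, min=1121/216, spread=41/216
Step 4: max=34729/6480, min=902767/172800, spread=70019/518400
Step 5: max=2067893/388800, min=4062761/777600, spread=2921/31104
Step 6: max=123844621/23328000, min=244612867/46656000, spread=24611/373248
Step 7: max=7411692737/1399680000, min=14693804849/2799360000, spread=207329/4478976
Step 8: max=444219811489/83980800000, min=882981388603/167961600000, spread=1746635/53747712

Answer: 2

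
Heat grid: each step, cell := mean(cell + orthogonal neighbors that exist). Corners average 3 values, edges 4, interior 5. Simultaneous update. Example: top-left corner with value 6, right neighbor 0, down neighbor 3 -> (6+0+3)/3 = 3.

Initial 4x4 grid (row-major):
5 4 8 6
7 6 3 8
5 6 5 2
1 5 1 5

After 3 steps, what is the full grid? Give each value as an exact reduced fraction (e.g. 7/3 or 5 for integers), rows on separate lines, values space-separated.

After step 1:
  16/3 23/4 21/4 22/3
  23/4 26/5 6 19/4
  19/4 27/5 17/5 5
  11/3 13/4 4 8/3
After step 2:
  101/18 323/60 73/12 52/9
  631/120 281/50 123/25 277/48
  587/120 22/5 119/25 949/240
  35/9 979/240 799/240 35/9
After step 3:
  5851/1080 5107/900 4987/900 2539/432
  19243/3600 15349/3000 6517/1200 36761/7200
  3319/720 28501/6000 6409/1500 33073/7200
  9259/2160 5651/1440 28903/7200 2011/540

Answer: 5851/1080 5107/900 4987/900 2539/432
19243/3600 15349/3000 6517/1200 36761/7200
3319/720 28501/6000 6409/1500 33073/7200
9259/2160 5651/1440 28903/7200 2011/540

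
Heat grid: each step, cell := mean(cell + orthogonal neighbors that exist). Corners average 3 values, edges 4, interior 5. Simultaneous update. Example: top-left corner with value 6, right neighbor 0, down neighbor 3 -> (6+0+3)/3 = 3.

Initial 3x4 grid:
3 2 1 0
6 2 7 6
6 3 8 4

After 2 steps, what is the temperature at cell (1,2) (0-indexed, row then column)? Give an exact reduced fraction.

Answer: 421/100

Derivation:
Step 1: cell (1,2) = 24/5
Step 2: cell (1,2) = 421/100
Full grid after step 2:
  119/36 73/24 349/120 109/36
  203/48 99/25 421/100 1043/240
  14/3 77/16 421/80 21/4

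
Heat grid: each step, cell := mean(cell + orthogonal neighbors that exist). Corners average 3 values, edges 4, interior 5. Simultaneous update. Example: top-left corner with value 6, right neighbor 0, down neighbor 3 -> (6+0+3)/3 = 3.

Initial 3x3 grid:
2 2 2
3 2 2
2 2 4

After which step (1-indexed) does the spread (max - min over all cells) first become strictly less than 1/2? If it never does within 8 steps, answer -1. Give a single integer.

Step 1: max=8/3, min=2, spread=2/3
Step 2: max=23/9, min=32/15, spread=19/45
  -> spread < 1/2 first at step 2
Step 3: max=659/270, min=3953/1800, spread=1321/5400
Step 4: max=77621/32400, min=288559/129600, spread=877/5184
Step 5: max=574439/243000, min=17460173/7776000, spread=7375/62208
Step 6: max=273597539/116640000, min=1055547031/466560000, spread=62149/746496
Step 7: max=8161408829/3499200000, min=63655198757/27993600000, spread=523543/8957952
Step 8: max=975724121201/419904000000, min=3833981031679/1679616000000, spread=4410589/107495424

Answer: 2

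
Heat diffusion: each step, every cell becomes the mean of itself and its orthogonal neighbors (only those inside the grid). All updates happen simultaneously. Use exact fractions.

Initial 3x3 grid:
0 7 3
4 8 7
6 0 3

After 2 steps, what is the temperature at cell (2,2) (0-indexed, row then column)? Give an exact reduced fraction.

Answer: 77/18

Derivation:
Step 1: cell (2,2) = 10/3
Step 2: cell (2,2) = 77/18
Full grid after step 2:
  38/9 571/120 185/36
  167/40 237/50 389/80
  145/36 967/240 77/18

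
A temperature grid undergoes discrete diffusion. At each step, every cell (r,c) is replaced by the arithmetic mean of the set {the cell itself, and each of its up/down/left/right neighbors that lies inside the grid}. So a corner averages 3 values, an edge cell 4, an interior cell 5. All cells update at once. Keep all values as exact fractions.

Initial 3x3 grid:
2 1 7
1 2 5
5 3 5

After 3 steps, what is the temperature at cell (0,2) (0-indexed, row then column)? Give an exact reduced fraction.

Step 1: cell (0,2) = 13/3
Step 2: cell (0,2) = 145/36
Step 3: cell (0,2) = 7739/2160
Full grid after step 3:
  2647/1080 11117/3600 7739/2160
  19709/7200 392/125 55943/14400
  701/240 50443/14400 4177/1080

Answer: 7739/2160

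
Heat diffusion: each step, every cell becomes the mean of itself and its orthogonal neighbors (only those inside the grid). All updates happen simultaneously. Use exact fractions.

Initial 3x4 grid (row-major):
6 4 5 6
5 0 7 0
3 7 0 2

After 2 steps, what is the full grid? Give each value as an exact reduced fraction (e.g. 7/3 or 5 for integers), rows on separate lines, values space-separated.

After step 1:
  5 15/4 11/2 11/3
  7/2 23/5 12/5 15/4
  5 5/2 4 2/3
After step 2:
  49/12 377/80 919/240 155/36
  181/40 67/20 81/20 629/240
  11/3 161/40 287/120 101/36

Answer: 49/12 377/80 919/240 155/36
181/40 67/20 81/20 629/240
11/3 161/40 287/120 101/36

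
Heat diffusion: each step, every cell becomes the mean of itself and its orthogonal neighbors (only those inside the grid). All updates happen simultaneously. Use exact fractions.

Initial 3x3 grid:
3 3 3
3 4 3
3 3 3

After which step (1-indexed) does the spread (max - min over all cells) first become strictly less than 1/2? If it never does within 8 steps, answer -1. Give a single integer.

Step 1: max=13/4, min=3, spread=1/4
  -> spread < 1/2 first at step 1
Step 2: max=81/25, min=249/80, spread=51/400
Step 3: max=15223/4800, min=1127/360, spread=589/14400
Step 4: max=94943/30000, min=905081/288000, spread=31859/1440000
Step 5: max=54531607/17280000, min=5664721/1800000, spread=751427/86400000
Step 6: max=340634687/108000000, min=3265463129/1036800000, spread=23149331/5184000000
Step 7: max=196106654263/62208000000, min=20414931889/6480000000, spread=616540643/311040000000
Step 8: max=1225512453983/388800000000, min=11761372008761/3732480000000, spread=17737747379/18662400000000

Answer: 1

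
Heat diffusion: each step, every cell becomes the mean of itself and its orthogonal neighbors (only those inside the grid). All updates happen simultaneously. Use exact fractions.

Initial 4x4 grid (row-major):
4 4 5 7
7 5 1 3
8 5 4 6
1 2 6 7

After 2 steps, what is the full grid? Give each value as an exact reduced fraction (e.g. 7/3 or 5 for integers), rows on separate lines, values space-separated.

After step 1:
  5 9/2 17/4 5
  6 22/5 18/5 17/4
  21/4 24/5 22/5 5
  11/3 7/2 19/4 19/3
After step 2:
  31/6 363/80 347/80 9/2
  413/80 233/50 209/50 357/80
  1183/240 447/100 451/100 1199/240
  149/36 1003/240 1139/240 193/36

Answer: 31/6 363/80 347/80 9/2
413/80 233/50 209/50 357/80
1183/240 447/100 451/100 1199/240
149/36 1003/240 1139/240 193/36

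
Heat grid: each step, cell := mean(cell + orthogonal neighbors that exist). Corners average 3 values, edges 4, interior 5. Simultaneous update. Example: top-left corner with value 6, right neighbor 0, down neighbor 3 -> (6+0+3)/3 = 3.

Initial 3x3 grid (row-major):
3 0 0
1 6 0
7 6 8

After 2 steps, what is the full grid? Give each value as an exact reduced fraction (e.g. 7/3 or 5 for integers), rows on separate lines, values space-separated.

Answer: 47/18 371/240 23/12
257/80 387/100 323/120
47/9 1121/240 179/36

Derivation:
After step 1:
  4/3 9/4 0
  17/4 13/5 7/2
  14/3 27/4 14/3
After step 2:
  47/18 371/240 23/12
  257/80 387/100 323/120
  47/9 1121/240 179/36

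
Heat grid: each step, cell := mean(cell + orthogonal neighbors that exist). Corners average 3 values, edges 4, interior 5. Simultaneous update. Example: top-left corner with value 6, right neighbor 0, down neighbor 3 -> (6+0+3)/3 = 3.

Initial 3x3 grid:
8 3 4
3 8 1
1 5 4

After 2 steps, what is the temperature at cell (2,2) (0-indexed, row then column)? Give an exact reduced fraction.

Answer: 145/36

Derivation:
Step 1: cell (2,2) = 10/3
Step 2: cell (2,2) = 145/36
Full grid after step 2:
  185/36 205/48 38/9
  25/6 47/10 57/16
  25/6 89/24 145/36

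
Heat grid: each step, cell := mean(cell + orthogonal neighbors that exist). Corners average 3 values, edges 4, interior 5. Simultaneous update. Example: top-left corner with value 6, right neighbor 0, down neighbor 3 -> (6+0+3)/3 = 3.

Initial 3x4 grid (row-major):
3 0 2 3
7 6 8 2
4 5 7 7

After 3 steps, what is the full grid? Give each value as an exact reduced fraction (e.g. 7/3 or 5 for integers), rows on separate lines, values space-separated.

Answer: 542/135 1727/450 13981/3600 203/54
16541/3600 28531/6000 27751/6000 16811/3600
11297/2160 38357/7200 39737/7200 2269/432

Derivation:
After step 1:
  10/3 11/4 13/4 7/3
  5 26/5 5 5
  16/3 11/2 27/4 16/3
After step 2:
  133/36 109/30 10/3 127/36
  283/60 469/100 126/25 53/12
  95/18 1367/240 271/48 205/36
After step 3:
  542/135 1727/450 13981/3600 203/54
  16541/3600 28531/6000 27751/6000 16811/3600
  11297/2160 38357/7200 39737/7200 2269/432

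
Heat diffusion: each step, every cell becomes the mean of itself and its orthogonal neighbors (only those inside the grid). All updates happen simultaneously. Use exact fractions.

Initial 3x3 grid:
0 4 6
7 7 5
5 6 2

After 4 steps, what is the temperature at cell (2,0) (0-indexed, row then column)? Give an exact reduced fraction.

Answer: 72649/14400

Derivation:
Step 1: cell (2,0) = 6
Step 2: cell (2,0) = 21/4
Step 3: cell (2,0) = 1247/240
Step 4: cell (2,0) = 72649/14400
Full grid after step 4:
  9569/2025 4131547/864000 68899/14400
  4259797/864000 48949/10000 266417/54000
  72649/14400 1096043/216000 161779/32400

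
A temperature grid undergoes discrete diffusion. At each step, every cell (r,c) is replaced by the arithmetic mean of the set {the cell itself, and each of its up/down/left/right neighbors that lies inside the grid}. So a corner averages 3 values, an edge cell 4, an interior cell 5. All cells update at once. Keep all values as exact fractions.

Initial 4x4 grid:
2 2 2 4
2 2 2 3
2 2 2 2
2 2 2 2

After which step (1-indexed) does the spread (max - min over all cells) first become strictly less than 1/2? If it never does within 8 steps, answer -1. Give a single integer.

Step 1: max=3, min=2, spread=1
Step 2: max=11/4, min=2, spread=3/4
Step 3: max=103/40, min=2, spread=23/40
Step 4: max=991/400, min=2, spread=191/400
  -> spread < 1/2 first at step 4
Step 5: max=86599/36000, min=18079/9000, spread=1587/4000
Step 6: max=2543591/1080000, min=1091899/540000, spread=39977/120000
Step 7: max=25016921/10800000, min=549923/270000, spread=1006667/3600000
Step 8: max=2222744323/972000000, min=199430041/97200000, spread=25382657/108000000

Answer: 4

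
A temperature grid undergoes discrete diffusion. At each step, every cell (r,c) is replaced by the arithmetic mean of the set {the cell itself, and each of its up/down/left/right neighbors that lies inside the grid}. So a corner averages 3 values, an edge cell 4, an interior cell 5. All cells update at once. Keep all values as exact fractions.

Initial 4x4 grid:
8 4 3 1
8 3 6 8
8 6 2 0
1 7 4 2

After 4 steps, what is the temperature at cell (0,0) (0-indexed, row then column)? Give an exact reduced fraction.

Answer: 35803/6480

Derivation:
Step 1: cell (0,0) = 20/3
Step 2: cell (0,0) = 215/36
Step 3: cell (0,0) = 6167/1080
Step 4: cell (0,0) = 35803/6480
Full grid after step 4:
  35803/6480 543503/108000 157181/36000 28361/7200
  297979/54000 452147/90000 50849/12000 91589/24000
  289031/54000 862967/180000 5073/1250 255631/72000
  329897/64800 996839/216000 30789/8000 18661/5400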